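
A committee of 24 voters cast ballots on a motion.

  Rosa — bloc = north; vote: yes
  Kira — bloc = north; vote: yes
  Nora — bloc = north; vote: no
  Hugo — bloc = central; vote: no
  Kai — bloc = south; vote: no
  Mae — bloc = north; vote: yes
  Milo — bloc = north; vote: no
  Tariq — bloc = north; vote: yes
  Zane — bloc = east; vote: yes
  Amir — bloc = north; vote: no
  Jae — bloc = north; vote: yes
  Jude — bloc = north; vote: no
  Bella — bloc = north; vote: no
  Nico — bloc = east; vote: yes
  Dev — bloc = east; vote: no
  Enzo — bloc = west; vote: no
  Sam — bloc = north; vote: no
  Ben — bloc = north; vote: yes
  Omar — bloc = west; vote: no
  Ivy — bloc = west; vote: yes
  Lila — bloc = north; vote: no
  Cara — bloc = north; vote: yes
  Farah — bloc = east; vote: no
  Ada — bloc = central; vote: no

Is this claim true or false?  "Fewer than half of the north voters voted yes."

The determiner here denotes the relation: |A ∩ B| < |A ∖ B|.
A (the restrictor) = {Rosa, Kira, Nora, Mae, Milo, Tariq, Amir, Jae, Jude, Bella, Sam, Ben, Lila, Cara}, |A| = 14.
A ∩ B = {Rosa, Kira, Mae, Tariq, Jae, Ben, Cara}, so |A ∩ B| = 7.
A ∖ B = {Nora, Milo, Amir, Jude, Bella, Sam, Lila}, so |A ∖ B| = 7.
7 = 7, so the statement is false.

False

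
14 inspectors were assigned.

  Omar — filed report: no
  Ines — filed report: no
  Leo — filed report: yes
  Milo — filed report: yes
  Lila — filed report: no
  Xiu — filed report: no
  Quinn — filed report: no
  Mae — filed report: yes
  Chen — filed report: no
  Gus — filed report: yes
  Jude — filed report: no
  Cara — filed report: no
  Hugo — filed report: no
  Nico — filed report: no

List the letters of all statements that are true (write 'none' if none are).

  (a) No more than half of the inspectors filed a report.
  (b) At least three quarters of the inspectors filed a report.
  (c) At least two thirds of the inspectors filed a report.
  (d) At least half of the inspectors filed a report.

|A| = 14, |A ∩ B| = 4, |A ∖ B| = 10.
(a) |A ∩ B| ≤ |A ∖ B|: holds.
(b) |A ∩ B| / |A| ≥ 3/4: fails.
(c) |A ∩ B| / |A| ≥ 2/3: fails.
(d) |A ∩ B| ≥ |A ∖ B|: fails.

(a)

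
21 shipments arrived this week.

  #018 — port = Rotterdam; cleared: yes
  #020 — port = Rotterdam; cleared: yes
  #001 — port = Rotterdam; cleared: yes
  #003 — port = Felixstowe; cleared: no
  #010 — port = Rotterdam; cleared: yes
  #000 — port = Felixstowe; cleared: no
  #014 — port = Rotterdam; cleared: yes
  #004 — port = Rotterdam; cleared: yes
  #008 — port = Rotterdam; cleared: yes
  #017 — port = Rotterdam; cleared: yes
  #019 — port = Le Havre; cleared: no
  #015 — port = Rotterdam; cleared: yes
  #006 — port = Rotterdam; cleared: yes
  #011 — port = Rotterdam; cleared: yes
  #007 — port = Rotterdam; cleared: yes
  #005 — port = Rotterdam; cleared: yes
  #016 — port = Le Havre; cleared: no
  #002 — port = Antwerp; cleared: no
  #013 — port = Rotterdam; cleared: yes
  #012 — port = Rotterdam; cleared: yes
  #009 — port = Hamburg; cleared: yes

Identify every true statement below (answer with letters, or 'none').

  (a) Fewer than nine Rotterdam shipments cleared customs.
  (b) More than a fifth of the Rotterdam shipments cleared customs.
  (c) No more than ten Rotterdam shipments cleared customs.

(b)

|A| = 15, |A ∩ B| = 15, |A ∖ B| = 0.
(a) |A ∩ B| < 9: fails.
(b) |A ∩ B| / |A| > 1/5: holds.
(c) |A ∩ B| ≤ 10: fails.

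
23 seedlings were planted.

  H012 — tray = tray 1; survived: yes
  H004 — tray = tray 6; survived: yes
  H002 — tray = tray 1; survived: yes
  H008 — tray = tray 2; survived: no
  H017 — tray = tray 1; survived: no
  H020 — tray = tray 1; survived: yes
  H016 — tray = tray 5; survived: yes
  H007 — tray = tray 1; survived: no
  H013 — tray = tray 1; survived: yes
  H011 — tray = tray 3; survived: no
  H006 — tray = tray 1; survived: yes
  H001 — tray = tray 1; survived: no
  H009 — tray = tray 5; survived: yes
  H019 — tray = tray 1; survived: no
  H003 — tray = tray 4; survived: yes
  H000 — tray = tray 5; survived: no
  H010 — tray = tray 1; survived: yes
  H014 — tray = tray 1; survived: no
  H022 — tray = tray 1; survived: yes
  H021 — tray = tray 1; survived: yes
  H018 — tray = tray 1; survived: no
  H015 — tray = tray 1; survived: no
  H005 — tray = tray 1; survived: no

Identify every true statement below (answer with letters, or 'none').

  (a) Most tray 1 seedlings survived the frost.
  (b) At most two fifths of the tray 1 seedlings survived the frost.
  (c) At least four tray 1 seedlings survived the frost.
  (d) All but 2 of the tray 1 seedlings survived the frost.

|A| = 16, |A ∩ B| = 8, |A ∖ B| = 8.
(a) |A ∩ B| > |A ∖ B|: fails.
(b) |A ∩ B| / |A| ≤ 2/5: fails.
(c) |A ∩ B| ≥ 4: holds.
(d) |A ∖ B| = 2: fails.

(c)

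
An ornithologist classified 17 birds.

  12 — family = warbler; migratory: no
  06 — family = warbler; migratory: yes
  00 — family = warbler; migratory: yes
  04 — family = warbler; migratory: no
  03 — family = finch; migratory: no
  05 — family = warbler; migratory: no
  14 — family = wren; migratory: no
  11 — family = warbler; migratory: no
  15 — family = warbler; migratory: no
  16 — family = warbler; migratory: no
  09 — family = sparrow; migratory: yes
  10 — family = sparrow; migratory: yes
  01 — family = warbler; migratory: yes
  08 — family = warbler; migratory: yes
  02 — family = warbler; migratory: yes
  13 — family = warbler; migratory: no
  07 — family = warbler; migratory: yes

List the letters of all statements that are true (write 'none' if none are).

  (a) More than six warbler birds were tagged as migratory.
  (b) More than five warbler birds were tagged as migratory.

(b)

|A| = 13, |A ∩ B| = 6, |A ∖ B| = 7.
(a) |A ∩ B| > 6: fails.
(b) |A ∩ B| > 5: holds.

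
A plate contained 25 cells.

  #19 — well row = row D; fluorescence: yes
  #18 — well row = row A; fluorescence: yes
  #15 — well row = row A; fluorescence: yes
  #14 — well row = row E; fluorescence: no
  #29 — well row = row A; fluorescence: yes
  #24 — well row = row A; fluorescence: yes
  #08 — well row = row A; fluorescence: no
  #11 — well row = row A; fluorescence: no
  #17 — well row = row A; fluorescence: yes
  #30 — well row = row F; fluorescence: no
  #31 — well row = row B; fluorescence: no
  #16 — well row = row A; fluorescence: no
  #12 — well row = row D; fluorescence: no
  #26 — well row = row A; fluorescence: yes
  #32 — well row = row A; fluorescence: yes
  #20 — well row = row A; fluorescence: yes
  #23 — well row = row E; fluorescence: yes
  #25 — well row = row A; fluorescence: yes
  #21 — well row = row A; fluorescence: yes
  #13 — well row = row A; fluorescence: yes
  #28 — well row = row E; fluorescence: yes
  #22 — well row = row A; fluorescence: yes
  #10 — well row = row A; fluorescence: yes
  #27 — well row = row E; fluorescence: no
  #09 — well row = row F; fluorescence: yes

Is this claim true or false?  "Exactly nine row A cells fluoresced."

The determiner here denotes the relation: |A ∩ B| = 9.
|A| = 16, |A ∩ B| = 13, |A ∖ B| = 3.
|A ∩ B| = 13, so the statement is false.

False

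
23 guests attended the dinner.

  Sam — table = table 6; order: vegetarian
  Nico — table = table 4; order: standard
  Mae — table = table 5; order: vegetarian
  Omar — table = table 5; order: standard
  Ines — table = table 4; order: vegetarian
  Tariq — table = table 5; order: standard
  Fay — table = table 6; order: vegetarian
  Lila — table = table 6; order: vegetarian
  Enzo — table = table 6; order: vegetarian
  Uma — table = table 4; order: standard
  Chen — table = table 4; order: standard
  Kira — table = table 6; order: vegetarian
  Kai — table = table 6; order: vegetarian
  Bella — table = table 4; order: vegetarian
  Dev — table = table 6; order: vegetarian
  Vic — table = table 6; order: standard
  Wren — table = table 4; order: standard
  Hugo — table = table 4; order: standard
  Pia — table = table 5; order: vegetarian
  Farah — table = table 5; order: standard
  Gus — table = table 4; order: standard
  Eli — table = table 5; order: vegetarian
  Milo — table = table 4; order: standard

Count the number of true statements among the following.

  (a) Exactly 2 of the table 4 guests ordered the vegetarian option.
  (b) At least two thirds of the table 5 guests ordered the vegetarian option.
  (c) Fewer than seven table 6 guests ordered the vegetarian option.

1

(a) table 4: |A| = 9, |A ∩ B| = 2; needs |A ∩ B| = 2 — true.
(b) table 5: |A| = 6, |A ∩ B| = 3; needs |A ∩ B| / |A| ≥ 2/3 — false.
(c) table 6: |A| = 8, |A ∩ B| = 7; needs |A ∩ B| < 7 — false.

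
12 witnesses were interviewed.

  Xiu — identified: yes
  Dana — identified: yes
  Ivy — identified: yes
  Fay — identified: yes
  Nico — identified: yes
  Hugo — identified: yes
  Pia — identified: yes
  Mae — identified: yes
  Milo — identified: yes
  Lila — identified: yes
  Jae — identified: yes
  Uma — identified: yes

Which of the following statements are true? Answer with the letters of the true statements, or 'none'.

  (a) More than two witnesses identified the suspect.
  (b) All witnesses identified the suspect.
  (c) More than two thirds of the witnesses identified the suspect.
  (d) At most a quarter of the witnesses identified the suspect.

|A| = 12, |A ∩ B| = 12, |A ∖ B| = 0.
(a) |A ∩ B| > 2: holds.
(b) A ⊆ B, i.e. every element of A is in B (|A ∖ B| = 0): holds.
(c) |A ∩ B| / |A| > 2/3: holds.
(d) |A ∩ B| / |A| ≤ 1/4: fails.

(a), (b), (c)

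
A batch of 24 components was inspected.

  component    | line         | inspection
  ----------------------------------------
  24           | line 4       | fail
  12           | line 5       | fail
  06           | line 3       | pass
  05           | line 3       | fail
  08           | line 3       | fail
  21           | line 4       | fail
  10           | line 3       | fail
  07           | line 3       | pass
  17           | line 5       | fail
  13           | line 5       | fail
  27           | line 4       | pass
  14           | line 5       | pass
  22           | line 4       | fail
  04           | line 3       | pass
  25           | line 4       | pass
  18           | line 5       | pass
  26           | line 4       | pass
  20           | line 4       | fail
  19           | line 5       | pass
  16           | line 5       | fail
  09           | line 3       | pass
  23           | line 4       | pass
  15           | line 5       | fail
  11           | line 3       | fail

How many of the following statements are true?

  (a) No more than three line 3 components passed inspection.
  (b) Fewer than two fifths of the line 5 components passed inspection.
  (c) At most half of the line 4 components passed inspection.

(a) line 3: |A| = 8, |A ∩ B| = 4; needs |A ∩ B| ≤ 3 — false.
(b) line 5: |A| = 8, |A ∩ B| = 3; needs |A ∩ B| / |A| < 2/5 — true.
(c) line 4: |A| = 8, |A ∩ B| = 4; needs |A ∩ B| ≤ |A ∖ B| — true.

2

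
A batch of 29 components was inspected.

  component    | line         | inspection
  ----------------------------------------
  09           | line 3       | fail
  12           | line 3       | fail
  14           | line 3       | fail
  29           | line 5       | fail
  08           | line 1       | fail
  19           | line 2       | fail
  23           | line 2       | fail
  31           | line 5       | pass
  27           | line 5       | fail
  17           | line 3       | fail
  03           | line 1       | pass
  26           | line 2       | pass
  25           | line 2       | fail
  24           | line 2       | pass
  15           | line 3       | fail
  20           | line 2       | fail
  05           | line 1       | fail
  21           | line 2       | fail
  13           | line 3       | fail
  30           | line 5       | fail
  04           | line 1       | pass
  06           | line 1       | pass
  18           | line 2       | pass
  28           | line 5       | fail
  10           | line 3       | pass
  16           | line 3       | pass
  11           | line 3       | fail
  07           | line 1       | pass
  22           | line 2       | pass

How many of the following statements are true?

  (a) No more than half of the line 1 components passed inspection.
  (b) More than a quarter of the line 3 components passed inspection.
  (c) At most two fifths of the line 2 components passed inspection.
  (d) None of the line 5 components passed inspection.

(a) line 1: |A| = 6, |A ∩ B| = 4; needs |A ∩ B| ≤ |A ∖ B| — false.
(b) line 3: |A| = 9, |A ∩ B| = 2; needs |A ∩ B| / |A| > 1/4 — false.
(c) line 2: |A| = 9, |A ∩ B| = 4; needs |A ∩ B| / |A| ≤ 2/5 — false.
(d) line 5: |A| = 5, |A ∩ B| = 1; needs A ∩ B = ∅ (|A ∩ B| = 0) — false.

0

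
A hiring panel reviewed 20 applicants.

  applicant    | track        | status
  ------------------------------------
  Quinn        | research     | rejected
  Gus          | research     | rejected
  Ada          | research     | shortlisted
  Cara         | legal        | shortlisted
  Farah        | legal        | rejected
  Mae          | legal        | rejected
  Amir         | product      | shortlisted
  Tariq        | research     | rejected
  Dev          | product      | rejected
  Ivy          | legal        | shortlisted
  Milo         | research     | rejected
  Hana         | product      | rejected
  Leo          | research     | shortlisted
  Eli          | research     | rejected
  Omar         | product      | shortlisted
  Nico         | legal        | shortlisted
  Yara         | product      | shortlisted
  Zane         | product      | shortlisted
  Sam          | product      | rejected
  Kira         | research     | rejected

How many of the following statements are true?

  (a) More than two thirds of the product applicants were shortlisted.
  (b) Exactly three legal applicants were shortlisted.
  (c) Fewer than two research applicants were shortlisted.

1

(a) product: |A| = 7, |A ∩ B| = 4; needs |A ∩ B| / |A| > 2/3 — false.
(b) legal: |A| = 5, |A ∩ B| = 3; needs |A ∩ B| = 3 — true.
(c) research: |A| = 8, |A ∩ B| = 2; needs |A ∩ B| < 2 — false.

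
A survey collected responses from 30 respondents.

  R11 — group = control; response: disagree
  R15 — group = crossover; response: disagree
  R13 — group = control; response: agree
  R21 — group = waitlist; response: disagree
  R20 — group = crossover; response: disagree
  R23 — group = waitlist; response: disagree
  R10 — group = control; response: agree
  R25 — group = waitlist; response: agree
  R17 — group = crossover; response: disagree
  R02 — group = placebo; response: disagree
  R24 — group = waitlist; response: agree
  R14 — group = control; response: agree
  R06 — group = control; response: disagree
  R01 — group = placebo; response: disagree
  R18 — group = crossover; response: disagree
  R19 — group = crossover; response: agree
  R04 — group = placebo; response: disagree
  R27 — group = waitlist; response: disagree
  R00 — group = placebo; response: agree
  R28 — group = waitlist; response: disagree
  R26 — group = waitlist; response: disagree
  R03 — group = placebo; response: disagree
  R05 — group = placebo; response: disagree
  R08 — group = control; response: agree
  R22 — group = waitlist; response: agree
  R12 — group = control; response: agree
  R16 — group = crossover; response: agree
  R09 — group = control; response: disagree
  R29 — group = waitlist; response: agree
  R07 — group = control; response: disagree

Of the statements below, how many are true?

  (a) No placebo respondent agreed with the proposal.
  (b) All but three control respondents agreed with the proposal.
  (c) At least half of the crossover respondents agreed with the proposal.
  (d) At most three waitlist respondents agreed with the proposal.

0

(a) placebo: |A| = 6, |A ∩ B| = 1; needs A ∩ B = ∅ (|A ∩ B| = 0) — false.
(b) control: |A| = 9, |A ∩ B| = 5; needs |A ∖ B| = 3 — false.
(c) crossover: |A| = 6, |A ∩ B| = 2; needs |A ∩ B| ≥ |A ∖ B| — false.
(d) waitlist: |A| = 9, |A ∩ B| = 4; needs |A ∩ B| ≤ 3 — false.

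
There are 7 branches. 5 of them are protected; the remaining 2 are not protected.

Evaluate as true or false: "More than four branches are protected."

The determiner here denotes the relation: |A ∩ B| > 4.
|A| = 7, |A ∩ B| = 5, |A ∖ B| = 2.
|A ∩ B| = 5, so the statement is true.

True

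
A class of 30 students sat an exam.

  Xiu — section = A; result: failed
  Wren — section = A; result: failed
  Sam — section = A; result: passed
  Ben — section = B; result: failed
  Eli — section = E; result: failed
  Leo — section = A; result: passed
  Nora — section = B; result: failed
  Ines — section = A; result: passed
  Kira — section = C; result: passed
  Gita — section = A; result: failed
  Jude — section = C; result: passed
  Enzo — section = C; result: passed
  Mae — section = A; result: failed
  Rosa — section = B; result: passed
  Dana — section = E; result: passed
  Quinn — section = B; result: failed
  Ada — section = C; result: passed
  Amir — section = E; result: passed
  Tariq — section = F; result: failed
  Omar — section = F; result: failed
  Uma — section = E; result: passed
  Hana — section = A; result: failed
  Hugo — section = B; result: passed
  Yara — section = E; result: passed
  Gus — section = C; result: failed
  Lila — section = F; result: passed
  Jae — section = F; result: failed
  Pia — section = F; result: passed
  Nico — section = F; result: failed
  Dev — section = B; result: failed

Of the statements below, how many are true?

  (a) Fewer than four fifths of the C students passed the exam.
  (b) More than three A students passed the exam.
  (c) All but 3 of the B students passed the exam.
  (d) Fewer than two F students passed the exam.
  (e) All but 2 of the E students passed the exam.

0

(a) C: |A| = 5, |A ∩ B| = 4; needs |A ∩ B| / |A| < 4/5 — false.
(b) A: |A| = 8, |A ∩ B| = 3; needs |A ∩ B| > 3 — false.
(c) B: |A| = 6, |A ∩ B| = 2; needs |A ∖ B| = 3 — false.
(d) F: |A| = 6, |A ∩ B| = 2; needs |A ∩ B| < 2 — false.
(e) E: |A| = 5, |A ∩ B| = 4; needs |A ∖ B| = 2 — false.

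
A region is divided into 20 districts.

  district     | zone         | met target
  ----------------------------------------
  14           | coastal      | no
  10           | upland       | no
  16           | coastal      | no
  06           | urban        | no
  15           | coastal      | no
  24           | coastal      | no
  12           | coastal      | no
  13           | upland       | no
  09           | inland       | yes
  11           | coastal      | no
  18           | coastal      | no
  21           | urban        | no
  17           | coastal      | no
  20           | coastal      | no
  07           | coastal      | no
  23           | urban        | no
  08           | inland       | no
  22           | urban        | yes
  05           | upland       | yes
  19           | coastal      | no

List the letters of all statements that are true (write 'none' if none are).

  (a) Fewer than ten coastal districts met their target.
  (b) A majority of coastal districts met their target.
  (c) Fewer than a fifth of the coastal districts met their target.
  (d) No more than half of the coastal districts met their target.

(a), (c), (d)

|A| = 11, |A ∩ B| = 0, |A ∖ B| = 11.
(a) |A ∩ B| < 10: holds.
(b) |A ∩ B| > |A ∖ B|: fails.
(c) |A ∩ B| / |A| < 1/5: holds.
(d) |A ∩ B| ≤ |A ∖ B|: holds.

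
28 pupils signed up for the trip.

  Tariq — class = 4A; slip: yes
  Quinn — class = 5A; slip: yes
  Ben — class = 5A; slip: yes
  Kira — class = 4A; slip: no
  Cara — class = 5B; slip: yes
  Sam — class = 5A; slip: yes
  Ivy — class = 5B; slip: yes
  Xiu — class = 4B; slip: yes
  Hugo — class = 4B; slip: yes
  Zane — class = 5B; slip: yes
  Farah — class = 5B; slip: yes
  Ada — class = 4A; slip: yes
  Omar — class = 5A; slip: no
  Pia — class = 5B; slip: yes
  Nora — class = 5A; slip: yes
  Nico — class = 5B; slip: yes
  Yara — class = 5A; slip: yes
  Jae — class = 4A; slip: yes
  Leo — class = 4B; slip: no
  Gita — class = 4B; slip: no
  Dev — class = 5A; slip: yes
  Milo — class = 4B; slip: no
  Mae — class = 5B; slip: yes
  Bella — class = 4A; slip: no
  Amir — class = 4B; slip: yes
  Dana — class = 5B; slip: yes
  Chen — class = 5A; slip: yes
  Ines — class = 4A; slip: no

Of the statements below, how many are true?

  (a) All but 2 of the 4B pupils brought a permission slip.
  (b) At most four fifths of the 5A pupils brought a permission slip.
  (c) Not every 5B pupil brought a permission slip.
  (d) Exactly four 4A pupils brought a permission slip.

(a) 4B: |A| = 6, |A ∩ B| = 3; needs |A ∖ B| = 2 — false.
(b) 5A: |A| = 8, |A ∩ B| = 7; needs |A ∩ B| / |A| ≤ 4/5 — false.
(c) 5B: |A| = 8, |A ∩ B| = 8; needs A ⊄ B (|A ∖ B| ≥ 1) — false.
(d) 4A: |A| = 6, |A ∩ B| = 3; needs |A ∩ B| = 4 — false.

0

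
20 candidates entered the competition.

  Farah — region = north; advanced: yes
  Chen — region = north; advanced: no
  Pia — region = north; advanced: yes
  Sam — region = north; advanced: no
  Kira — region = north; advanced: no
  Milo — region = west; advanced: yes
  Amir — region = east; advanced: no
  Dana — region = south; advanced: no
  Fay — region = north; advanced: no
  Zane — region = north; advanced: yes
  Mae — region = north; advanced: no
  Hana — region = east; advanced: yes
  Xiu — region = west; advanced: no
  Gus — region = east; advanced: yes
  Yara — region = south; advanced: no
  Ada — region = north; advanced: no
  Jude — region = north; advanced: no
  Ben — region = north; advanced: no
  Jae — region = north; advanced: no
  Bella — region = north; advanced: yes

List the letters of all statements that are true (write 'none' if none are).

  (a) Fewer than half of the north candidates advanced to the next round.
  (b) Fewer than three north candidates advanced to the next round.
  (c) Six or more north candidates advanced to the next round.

(a)

|A| = 13, |A ∩ B| = 4, |A ∖ B| = 9.
(a) |A ∩ B| < |A ∖ B|: holds.
(b) |A ∩ B| < 3: fails.
(c) |A ∩ B| ≥ 6: fails.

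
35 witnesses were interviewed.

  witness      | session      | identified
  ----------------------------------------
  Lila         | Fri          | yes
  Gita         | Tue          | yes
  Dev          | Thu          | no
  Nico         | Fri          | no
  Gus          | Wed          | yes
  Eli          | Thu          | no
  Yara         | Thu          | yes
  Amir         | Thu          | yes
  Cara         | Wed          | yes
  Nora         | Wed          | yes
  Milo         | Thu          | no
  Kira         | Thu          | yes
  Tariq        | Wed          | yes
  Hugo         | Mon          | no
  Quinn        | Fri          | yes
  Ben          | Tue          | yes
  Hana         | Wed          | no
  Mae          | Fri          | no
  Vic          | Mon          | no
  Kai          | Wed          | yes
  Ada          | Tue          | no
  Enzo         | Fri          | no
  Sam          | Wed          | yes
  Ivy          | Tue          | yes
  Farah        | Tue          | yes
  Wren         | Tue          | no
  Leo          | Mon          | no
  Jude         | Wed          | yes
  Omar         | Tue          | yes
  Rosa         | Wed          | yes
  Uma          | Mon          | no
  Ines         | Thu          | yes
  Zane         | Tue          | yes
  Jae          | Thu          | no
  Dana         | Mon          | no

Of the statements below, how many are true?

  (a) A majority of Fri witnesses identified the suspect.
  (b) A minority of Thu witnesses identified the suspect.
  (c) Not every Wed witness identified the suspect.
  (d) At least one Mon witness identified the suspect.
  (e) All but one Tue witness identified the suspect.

1

(a) Fri: |A| = 5, |A ∩ B| = 2; needs |A ∩ B| > |A ∖ B| — false.
(b) Thu: |A| = 8, |A ∩ B| = 4; needs |A ∩ B| < |A ∖ B| — false.
(c) Wed: |A| = 9, |A ∩ B| = 8; needs A ⊄ B (|A ∖ B| ≥ 1) — true.
(d) Mon: |A| = 5, |A ∩ B| = 0; needs A ∩ B ≠ ∅ (|A ∩ B| ≥ 1) — false.
(e) Tue: |A| = 8, |A ∩ B| = 6; needs |A ∖ B| = 1 — false.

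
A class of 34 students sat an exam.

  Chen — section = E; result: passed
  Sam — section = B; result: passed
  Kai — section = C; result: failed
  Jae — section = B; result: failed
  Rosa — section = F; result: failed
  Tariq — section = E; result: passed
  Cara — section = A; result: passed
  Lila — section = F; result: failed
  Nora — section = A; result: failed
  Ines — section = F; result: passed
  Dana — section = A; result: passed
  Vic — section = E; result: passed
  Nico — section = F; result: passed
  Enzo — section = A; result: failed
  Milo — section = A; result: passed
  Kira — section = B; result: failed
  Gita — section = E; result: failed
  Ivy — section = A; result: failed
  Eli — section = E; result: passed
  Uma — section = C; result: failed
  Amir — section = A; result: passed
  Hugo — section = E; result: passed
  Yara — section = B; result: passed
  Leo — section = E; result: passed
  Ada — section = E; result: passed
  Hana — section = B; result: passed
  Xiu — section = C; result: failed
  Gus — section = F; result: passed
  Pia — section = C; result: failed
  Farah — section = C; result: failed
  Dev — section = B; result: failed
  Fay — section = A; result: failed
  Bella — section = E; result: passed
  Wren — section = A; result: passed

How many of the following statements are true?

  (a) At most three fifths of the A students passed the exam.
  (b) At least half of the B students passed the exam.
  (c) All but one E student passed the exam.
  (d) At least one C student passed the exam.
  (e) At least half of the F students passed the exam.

(a) A: |A| = 9, |A ∩ B| = 5; needs |A ∩ B| / |A| ≤ 3/5 — true.
(b) B: |A| = 6, |A ∩ B| = 3; needs |A ∩ B| ≥ |A ∖ B| — true.
(c) E: |A| = 9, |A ∩ B| = 8; needs |A ∖ B| = 1 — true.
(d) C: |A| = 5, |A ∩ B| = 0; needs A ∩ B ≠ ∅ (|A ∩ B| ≥ 1) — false.
(e) F: |A| = 5, |A ∩ B| = 3; needs |A ∩ B| ≥ |A ∖ B| — true.

4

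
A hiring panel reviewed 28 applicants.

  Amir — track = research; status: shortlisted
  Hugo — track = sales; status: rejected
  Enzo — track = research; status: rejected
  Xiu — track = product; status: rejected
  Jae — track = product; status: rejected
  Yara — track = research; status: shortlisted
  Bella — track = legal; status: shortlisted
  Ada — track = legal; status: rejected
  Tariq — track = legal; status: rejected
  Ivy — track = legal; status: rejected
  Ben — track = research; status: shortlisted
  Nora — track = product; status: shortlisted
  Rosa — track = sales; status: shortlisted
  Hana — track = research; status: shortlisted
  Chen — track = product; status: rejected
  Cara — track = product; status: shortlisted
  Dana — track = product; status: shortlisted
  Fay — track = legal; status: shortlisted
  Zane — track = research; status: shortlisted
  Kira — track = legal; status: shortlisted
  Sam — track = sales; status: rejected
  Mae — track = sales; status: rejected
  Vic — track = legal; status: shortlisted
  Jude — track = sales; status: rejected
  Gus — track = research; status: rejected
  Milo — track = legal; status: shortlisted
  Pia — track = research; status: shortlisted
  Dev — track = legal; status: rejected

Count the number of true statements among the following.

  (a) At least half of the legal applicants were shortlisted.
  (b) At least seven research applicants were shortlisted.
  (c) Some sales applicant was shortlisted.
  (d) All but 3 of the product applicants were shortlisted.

(a) legal: |A| = 9, |A ∩ B| = 5; needs |A ∩ B| ≥ |A ∖ B| — true.
(b) research: |A| = 8, |A ∩ B| = 6; needs |A ∩ B| ≥ 7 — false.
(c) sales: |A| = 5, |A ∩ B| = 1; needs A ∩ B ≠ ∅ (|A ∩ B| ≥ 1) — true.
(d) product: |A| = 6, |A ∩ B| = 3; needs |A ∖ B| = 3 — true.

3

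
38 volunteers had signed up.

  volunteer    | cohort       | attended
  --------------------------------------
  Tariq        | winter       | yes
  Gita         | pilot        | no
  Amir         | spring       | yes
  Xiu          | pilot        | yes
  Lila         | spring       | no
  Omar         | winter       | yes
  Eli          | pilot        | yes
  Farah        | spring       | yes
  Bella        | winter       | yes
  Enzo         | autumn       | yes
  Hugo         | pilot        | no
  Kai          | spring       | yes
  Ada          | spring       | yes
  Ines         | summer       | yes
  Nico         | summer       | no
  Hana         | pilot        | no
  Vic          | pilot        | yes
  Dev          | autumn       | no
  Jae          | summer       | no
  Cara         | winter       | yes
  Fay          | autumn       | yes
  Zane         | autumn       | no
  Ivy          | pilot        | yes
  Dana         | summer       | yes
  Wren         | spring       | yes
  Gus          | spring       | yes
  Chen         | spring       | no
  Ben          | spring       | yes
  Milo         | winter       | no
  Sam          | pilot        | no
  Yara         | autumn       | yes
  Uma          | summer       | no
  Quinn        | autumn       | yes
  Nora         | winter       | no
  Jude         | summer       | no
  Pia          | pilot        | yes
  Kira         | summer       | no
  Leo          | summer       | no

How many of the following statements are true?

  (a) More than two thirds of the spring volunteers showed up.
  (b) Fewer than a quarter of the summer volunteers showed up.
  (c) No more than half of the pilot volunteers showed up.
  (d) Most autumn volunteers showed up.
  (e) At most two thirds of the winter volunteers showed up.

3

(a) spring: |A| = 9, |A ∩ B| = 7; needs |A ∩ B| / |A| > 2/3 — true.
(b) summer: |A| = 8, |A ∩ B| = 2; needs |A ∩ B| / |A| < 1/4 — false.
(c) pilot: |A| = 9, |A ∩ B| = 5; needs |A ∩ B| ≤ |A ∖ B| — false.
(d) autumn: |A| = 6, |A ∩ B| = 4; needs |A ∩ B| > |A ∖ B| — true.
(e) winter: |A| = 6, |A ∩ B| = 4; needs |A ∩ B| / |A| ≤ 2/3 — true.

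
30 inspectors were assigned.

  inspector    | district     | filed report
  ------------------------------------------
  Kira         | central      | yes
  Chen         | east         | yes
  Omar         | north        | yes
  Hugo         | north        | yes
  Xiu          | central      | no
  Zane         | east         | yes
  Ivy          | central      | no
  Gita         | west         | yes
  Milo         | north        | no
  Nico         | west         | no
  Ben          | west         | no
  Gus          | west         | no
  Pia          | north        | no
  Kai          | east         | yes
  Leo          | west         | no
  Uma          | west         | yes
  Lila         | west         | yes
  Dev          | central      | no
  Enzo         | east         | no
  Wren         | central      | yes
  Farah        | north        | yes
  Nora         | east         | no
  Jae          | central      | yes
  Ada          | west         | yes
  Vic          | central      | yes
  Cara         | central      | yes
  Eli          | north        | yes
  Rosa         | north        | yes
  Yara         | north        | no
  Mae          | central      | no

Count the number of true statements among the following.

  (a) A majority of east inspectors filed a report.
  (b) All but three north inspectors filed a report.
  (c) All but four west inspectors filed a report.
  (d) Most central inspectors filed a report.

(a) east: |A| = 5, |A ∩ B| = 3; needs |A ∩ B| > |A ∖ B| — true.
(b) north: |A| = 8, |A ∩ B| = 5; needs |A ∖ B| = 3 — true.
(c) west: |A| = 8, |A ∩ B| = 4; needs |A ∖ B| = 4 — true.
(d) central: |A| = 9, |A ∩ B| = 5; needs |A ∩ B| > |A ∖ B| — true.

4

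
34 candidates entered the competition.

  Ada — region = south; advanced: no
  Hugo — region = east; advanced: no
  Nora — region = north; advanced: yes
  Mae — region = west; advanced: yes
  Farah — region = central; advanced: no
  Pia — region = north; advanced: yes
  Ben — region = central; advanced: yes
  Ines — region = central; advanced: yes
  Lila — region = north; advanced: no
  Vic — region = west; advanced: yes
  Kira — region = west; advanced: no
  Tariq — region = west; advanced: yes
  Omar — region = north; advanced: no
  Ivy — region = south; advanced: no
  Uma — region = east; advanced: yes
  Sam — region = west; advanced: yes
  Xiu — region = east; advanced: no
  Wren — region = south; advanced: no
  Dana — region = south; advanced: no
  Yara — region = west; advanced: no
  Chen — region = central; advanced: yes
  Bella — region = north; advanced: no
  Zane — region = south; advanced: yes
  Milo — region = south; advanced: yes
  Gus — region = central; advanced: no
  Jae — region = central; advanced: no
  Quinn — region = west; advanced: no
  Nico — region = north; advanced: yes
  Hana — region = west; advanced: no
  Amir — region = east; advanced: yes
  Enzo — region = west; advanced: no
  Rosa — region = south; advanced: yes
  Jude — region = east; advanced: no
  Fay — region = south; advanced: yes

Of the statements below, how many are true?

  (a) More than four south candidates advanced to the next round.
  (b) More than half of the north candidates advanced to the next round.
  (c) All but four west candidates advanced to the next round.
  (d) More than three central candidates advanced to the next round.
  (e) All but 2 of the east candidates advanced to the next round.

(a) south: |A| = 8, |A ∩ B| = 4; needs |A ∩ B| > 4 — false.
(b) north: |A| = 6, |A ∩ B| = 3; needs |A ∩ B| > |A ∖ B| — false.
(c) west: |A| = 9, |A ∩ B| = 4; needs |A ∖ B| = 4 — false.
(d) central: |A| = 6, |A ∩ B| = 3; needs |A ∩ B| > 3 — false.
(e) east: |A| = 5, |A ∩ B| = 2; needs |A ∖ B| = 2 — false.

0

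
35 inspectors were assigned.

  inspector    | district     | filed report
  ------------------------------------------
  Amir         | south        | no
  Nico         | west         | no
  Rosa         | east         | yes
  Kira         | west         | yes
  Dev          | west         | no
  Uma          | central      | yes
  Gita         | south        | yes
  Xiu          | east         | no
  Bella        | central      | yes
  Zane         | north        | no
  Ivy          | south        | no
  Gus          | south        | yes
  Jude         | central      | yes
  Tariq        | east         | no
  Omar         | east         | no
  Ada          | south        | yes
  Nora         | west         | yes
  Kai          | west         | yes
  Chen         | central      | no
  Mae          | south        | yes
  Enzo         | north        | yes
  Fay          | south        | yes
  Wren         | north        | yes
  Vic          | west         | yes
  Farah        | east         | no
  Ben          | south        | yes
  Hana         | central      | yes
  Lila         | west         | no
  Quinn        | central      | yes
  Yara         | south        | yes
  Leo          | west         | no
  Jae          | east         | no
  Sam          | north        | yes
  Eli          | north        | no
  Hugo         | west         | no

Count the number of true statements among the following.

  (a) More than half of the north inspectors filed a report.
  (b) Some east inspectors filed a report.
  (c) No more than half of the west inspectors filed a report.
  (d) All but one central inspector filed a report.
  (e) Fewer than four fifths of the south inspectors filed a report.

5

(a) north: |A| = 5, |A ∩ B| = 3; needs |A ∩ B| > |A ∖ B| — true.
(b) east: |A| = 6, |A ∩ B| = 1; needs A ∩ B ≠ ∅ (|A ∩ B| ≥ 1) — true.
(c) west: |A| = 9, |A ∩ B| = 4; needs |A ∩ B| ≤ |A ∖ B| — true.
(d) central: |A| = 6, |A ∩ B| = 5; needs |A ∖ B| = 1 — true.
(e) south: |A| = 9, |A ∩ B| = 7; needs |A ∩ B| / |A| < 4/5 — true.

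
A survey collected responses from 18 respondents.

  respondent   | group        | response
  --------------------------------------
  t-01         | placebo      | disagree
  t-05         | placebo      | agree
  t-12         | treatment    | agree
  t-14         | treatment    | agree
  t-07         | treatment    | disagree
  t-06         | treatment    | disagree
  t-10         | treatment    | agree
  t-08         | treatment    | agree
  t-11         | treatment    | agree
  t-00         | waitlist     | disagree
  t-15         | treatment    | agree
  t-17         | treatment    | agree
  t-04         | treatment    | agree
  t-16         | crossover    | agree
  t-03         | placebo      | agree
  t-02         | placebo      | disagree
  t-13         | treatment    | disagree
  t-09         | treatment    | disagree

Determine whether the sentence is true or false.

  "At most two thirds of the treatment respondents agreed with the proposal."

Truth condition: |A ∩ B| / |A| ≤ 2/3.
A (the restrictor) = {t-12, t-14, t-07, t-06, t-10, t-08, t-11, t-15, t-17, t-04, t-13, t-09}, |A| = 12.
A ∩ B = {t-12, t-14, t-10, t-08, t-11, t-15, t-17, t-04}, so |A ∩ B| = 8.
A ∖ B = {t-07, t-06, t-13, t-09}, so |A ∖ B| = 4.
|A ∩ B|/|A| = 8/12, so the statement is true.

True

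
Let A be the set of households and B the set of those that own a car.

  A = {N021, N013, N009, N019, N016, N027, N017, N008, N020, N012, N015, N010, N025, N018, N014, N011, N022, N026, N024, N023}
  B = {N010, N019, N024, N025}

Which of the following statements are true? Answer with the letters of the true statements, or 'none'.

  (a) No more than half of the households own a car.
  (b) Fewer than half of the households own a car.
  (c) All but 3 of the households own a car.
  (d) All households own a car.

|A| = 20, |A ∩ B| = 4, |A ∖ B| = 16.
(a) |A ∩ B| ≤ |A ∖ B|: holds.
(b) |A ∩ B| < |A ∖ B|: holds.
(c) |A ∖ B| = 3: fails.
(d) A ⊆ B, i.e. every element of A is in B (|A ∖ B| = 0): fails.

(a), (b)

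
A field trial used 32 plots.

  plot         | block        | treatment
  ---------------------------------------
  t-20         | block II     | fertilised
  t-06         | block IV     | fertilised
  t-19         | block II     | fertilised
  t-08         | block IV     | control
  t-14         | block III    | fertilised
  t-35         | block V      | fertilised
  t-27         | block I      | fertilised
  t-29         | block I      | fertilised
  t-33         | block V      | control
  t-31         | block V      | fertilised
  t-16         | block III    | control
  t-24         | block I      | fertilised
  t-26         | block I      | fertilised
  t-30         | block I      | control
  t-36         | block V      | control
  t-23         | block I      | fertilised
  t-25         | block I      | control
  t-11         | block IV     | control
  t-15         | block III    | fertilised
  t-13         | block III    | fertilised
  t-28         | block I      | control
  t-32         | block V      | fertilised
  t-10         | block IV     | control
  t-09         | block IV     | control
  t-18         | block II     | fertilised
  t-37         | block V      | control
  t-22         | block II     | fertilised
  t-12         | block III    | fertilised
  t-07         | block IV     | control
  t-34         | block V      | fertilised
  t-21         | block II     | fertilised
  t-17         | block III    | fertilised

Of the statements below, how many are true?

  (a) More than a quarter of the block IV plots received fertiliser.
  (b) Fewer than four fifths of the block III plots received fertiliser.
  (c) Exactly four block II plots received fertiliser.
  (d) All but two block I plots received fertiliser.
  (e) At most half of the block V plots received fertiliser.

0

(a) block IV: |A| = 6, |A ∩ B| = 1; needs |A ∩ B| / |A| > 1/4 — false.
(b) block III: |A| = 6, |A ∩ B| = 5; needs |A ∩ B| / |A| < 4/5 — false.
(c) block II: |A| = 5, |A ∩ B| = 5; needs |A ∩ B| = 4 — false.
(d) block I: |A| = 8, |A ∩ B| = 5; needs |A ∖ B| = 2 — false.
(e) block V: |A| = 7, |A ∩ B| = 4; needs |A ∩ B| ≤ |A ∖ B| — false.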